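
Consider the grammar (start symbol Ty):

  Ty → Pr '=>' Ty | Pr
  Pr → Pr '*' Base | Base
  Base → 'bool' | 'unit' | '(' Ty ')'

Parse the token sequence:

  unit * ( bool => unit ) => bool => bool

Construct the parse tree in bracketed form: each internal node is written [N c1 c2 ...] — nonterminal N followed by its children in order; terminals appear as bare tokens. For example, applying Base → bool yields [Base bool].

[Ty [Pr [Pr [Base unit]] * [Base ( [Ty [Pr [Base bool]] => [Ty [Pr [Base unit]]]] )]] => [Ty [Pr [Base bool]] => [Ty [Pr [Base bool]]]]]

Ty
Pr => Ty
Pr * Base => Ty
Base * Base => Ty
unit * Base => Ty
unit * ( Ty ) => Ty
unit * ( Pr => Ty ) => Ty
unit * ( Base => Ty ) => Ty
unit * ( bool => Ty ) => Ty
unit * ( bool => Pr ) => Ty
unit * ( bool => Base ) => Ty
unit * ( bool => unit ) => Ty
unit * ( bool => unit ) => Pr => Ty
unit * ( bool => unit ) => Base => Ty
unit * ( bool => unit ) => bool => Ty
unit * ( bool => unit ) => bool => Pr
unit * ( bool => unit ) => bool => Base
unit * ( bool => unit ) => bool => bool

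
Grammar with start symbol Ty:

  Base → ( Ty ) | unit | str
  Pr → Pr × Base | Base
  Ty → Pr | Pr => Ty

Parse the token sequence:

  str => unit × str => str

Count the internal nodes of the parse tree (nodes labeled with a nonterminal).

11

[Ty [Pr [Base str]] => [Ty [Pr [Pr [Base unit]] × [Base str]] => [Ty [Pr [Base str]]]]]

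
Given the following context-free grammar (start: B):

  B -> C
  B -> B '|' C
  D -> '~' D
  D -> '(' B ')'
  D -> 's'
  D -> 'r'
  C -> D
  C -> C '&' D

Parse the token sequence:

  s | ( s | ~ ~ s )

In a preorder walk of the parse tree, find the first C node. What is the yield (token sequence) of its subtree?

[B [B [C [D s]]] | [C [D ( [B [B [C [D s]]] | [C [D ~ [D ~ [D s]]]]] )]]]

s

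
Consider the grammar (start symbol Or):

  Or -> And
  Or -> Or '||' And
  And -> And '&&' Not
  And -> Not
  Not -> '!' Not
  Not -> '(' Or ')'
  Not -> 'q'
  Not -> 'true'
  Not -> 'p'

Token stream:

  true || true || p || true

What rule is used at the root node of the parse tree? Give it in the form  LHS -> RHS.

Or -> Or '||' And

[Or [Or [Or [Or [And [Not true]]] || [And [Not true]]] || [And [Not p]]] || [And [Not true]]]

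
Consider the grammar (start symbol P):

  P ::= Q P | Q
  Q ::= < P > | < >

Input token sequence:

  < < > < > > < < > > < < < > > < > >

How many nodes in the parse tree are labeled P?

[P [Q < [P [Q < >] [P [Q < >]]] >] [P [Q < [P [Q < >]] >] [P [Q < [P [Q < [P [Q < >]] >] [P [Q < >]]] >]]]]

9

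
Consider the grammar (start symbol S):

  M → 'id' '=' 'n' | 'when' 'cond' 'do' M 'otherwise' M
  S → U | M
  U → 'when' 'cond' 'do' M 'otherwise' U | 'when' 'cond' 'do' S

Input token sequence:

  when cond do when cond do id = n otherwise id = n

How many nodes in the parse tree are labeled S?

[S [U when cond do [S [M when cond do [M id = n] otherwise [M id = n]]]]]

2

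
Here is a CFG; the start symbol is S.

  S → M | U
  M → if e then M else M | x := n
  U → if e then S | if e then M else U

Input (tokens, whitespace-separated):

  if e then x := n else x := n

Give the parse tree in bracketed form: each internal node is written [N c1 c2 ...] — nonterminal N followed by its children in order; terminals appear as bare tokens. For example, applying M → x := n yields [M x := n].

S
M
if e then M else M
if e then x := n else M
if e then x := n else x := n

[S [M if e then [M x := n] else [M x := n]]]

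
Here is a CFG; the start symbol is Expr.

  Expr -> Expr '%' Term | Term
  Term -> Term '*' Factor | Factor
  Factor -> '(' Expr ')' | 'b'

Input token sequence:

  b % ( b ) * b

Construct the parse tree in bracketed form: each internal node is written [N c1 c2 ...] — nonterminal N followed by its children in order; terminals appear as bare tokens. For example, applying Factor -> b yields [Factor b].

Expr
Expr % Term
Term % Term
Factor % Term
b % Term
b % Term * Factor
b % Factor * Factor
b % ( Expr ) * Factor
b % ( Term ) * Factor
b % ( Factor ) * Factor
b % ( b ) * Factor
b % ( b ) * b

[Expr [Expr [Term [Factor b]]] % [Term [Term [Factor ( [Expr [Term [Factor b]]] )]] * [Factor b]]]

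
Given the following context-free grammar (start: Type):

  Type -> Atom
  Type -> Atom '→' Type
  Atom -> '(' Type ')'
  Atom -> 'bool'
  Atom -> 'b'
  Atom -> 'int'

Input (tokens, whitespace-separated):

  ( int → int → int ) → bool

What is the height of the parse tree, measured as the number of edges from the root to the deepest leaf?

6

[Type [Atom ( [Type [Atom int] → [Type [Atom int] → [Type [Atom int]]]] )] → [Type [Atom bool]]]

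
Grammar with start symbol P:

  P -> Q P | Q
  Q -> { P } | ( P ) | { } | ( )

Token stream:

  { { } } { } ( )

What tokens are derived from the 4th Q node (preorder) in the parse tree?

[P [Q { [P [Q { }]] }] [P [Q { }] [P [Q ( )]]]]

( )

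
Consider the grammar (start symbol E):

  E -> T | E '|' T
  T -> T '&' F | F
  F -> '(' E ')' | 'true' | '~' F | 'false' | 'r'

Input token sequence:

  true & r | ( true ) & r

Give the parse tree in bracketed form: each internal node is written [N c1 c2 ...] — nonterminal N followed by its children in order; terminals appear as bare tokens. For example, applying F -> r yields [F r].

[E [E [T [T [F true]] & [F r]]] | [T [T [F ( [E [T [F true]]] )]] & [F r]]]

E
E | T
T | T
T & F | T
F & F | T
true & F | T
true & r | T
true & r | T & F
true & r | F & F
true & r | ( E ) & F
true & r | ( T ) & F
true & r | ( F ) & F
true & r | ( true ) & F
true & r | ( true ) & r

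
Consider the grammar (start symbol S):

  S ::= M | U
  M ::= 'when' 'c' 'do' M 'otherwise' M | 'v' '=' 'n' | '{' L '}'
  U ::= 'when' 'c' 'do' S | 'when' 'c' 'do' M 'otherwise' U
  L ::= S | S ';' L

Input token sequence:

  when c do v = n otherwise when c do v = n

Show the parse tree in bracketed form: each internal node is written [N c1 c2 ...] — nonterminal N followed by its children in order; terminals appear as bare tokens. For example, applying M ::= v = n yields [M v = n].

[S [U when c do [M v = n] otherwise [U when c do [S [M v = n]]]]]

S
U
when c do M otherwise U
when c do v = n otherwise U
when c do v = n otherwise when c do S
when c do v = n otherwise when c do M
when c do v = n otherwise when c do v = n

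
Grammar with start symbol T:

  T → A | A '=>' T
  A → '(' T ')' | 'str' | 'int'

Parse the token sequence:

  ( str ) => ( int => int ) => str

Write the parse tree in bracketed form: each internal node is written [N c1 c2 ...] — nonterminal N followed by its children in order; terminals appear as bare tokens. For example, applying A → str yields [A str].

[T [A ( [T [A str]] )] => [T [A ( [T [A int] => [T [A int]]] )] => [T [A str]]]]

T
A => T
( T ) => T
( A ) => T
( str ) => T
( str ) => A => T
( str ) => ( T ) => T
( str ) => ( A => T ) => T
( str ) => ( int => T ) => T
( str ) => ( int => A ) => T
( str ) => ( int => int ) => T
( str ) => ( int => int ) => A
( str ) => ( int => int ) => str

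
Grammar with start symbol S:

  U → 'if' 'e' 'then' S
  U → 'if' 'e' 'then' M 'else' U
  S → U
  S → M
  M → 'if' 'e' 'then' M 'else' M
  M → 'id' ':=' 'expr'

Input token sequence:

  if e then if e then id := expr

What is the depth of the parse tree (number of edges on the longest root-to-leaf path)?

6

[S [U if e then [S [U if e then [S [M id := expr]]]]]]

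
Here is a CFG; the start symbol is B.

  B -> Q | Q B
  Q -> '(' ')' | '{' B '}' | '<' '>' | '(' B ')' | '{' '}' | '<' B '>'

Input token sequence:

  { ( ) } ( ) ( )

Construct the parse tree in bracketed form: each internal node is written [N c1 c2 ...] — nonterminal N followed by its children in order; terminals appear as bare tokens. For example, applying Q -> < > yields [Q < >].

[B [Q { [B [Q ( )]] }] [B [Q ( )] [B [Q ( )]]]]

B
Q B
{ B } B
{ Q } B
{ ( ) } B
{ ( ) } Q B
{ ( ) } ( ) B
{ ( ) } ( ) Q
{ ( ) } ( ) ( )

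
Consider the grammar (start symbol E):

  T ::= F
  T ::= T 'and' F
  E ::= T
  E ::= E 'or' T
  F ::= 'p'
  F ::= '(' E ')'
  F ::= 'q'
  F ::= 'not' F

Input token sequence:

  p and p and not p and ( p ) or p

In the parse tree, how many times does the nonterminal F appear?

[E [E [T [T [T [T [F p]] and [F p]] and [F not [F p]]] and [F ( [E [T [F p]]] )]]] or [T [F p]]]

7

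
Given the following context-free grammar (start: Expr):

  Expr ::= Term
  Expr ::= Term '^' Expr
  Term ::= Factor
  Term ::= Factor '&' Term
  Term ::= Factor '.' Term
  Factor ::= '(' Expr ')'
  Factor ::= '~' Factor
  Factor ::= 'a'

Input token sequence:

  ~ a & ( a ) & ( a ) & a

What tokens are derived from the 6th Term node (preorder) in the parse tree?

a

[Expr [Term [Factor ~ [Factor a]] & [Term [Factor ( [Expr [Term [Factor a]]] )] & [Term [Factor ( [Expr [Term [Factor a]]] )] & [Term [Factor a]]]]]]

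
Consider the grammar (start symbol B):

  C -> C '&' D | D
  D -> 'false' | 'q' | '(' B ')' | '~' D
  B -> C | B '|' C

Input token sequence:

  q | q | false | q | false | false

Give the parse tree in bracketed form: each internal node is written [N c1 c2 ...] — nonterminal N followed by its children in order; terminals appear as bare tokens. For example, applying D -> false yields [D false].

[B [B [B [B [B [B [C [D q]]] | [C [D q]]] | [C [D false]]] | [C [D q]]] | [C [D false]]] | [C [D false]]]

B
B | C
B | C | C
B | C | C | C
B | C | C | C | C
B | C | C | C | C | C
C | C | C | C | C | C
D | C | C | C | C | C
q | C | C | C | C | C
q | D | C | C | C | C
q | q | C | C | C | C
q | q | D | C | C | C
q | q | false | C | C | C
q | q | false | D | C | C
q | q | false | q | C | C
q | q | false | q | D | C
q | q | false | q | false | C
q | q | false | q | false | D
q | q | false | q | false | false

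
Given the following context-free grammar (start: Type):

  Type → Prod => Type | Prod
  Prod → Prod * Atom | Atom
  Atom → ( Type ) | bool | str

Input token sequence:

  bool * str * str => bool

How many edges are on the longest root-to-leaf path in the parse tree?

5

[Type [Prod [Prod [Prod [Atom bool]] * [Atom str]] * [Atom str]] => [Type [Prod [Atom bool]]]]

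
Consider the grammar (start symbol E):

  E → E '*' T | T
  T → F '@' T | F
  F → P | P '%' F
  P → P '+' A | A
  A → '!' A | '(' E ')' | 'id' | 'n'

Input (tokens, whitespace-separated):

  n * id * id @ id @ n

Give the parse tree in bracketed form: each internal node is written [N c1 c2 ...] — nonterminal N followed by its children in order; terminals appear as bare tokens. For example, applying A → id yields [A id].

E
E * T
E * T * T
T * T * T
F * T * T
P * T * T
A * T * T
n * T * T
n * F * T
n * P * T
n * A * T
n * id * T
n * id * F @ T
n * id * P @ T
n * id * A @ T
n * id * id @ T
n * id * id @ F @ T
n * id * id @ P @ T
n * id * id @ A @ T
n * id * id @ id @ T
n * id * id @ id @ F
n * id * id @ id @ P
n * id * id @ id @ A
n * id * id @ id @ n

[E [E [E [T [F [P [A n]]]]] * [T [F [P [A id]]]]] * [T [F [P [A id]]] @ [T [F [P [A id]]] @ [T [F [P [A n]]]]]]]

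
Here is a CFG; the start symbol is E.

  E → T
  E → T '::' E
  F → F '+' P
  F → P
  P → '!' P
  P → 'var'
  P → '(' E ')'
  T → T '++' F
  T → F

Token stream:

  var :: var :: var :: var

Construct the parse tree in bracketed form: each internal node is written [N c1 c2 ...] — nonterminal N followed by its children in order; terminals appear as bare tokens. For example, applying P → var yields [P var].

[E [T [F [P var]]] :: [E [T [F [P var]]] :: [E [T [F [P var]]] :: [E [T [F [P var]]]]]]]

E
T :: E
F :: E
P :: E
var :: E
var :: T :: E
var :: F :: E
var :: P :: E
var :: var :: E
var :: var :: T :: E
var :: var :: F :: E
var :: var :: P :: E
var :: var :: var :: E
var :: var :: var :: T
var :: var :: var :: F
var :: var :: var :: P
var :: var :: var :: var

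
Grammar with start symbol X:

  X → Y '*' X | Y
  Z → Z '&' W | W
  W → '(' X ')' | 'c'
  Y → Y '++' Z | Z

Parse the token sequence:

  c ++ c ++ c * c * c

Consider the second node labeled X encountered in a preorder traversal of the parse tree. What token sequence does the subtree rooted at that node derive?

c * c

[X [Y [Y [Y [Z [W c]]] ++ [Z [W c]]] ++ [Z [W c]]] * [X [Y [Z [W c]]] * [X [Y [Z [W c]]]]]]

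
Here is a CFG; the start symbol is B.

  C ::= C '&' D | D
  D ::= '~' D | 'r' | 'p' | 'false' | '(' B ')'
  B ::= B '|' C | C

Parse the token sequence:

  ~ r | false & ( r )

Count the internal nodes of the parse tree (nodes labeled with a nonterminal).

12

[B [B [C [D ~ [D r]]]] | [C [C [D false]] & [D ( [B [C [D r]]] )]]]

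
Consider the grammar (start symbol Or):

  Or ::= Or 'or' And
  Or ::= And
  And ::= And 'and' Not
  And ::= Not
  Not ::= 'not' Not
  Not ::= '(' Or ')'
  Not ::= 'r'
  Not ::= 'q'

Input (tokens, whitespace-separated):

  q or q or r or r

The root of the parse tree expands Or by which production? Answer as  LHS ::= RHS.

[Or [Or [Or [Or [And [Not q]]] or [And [Not q]]] or [And [Not r]]] or [And [Not r]]]

Or ::= Or 'or' And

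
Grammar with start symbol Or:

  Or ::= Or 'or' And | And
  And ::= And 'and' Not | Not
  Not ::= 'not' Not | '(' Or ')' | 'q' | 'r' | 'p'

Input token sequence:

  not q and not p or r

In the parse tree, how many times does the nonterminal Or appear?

2

[Or [Or [And [And [Not not [Not q]]] and [Not not [Not p]]]] or [And [Not r]]]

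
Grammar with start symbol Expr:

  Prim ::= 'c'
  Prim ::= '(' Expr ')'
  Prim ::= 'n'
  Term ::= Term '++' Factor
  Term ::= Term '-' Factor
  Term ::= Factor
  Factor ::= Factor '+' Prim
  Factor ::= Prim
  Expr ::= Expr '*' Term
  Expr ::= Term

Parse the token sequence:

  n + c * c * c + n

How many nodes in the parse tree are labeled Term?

[Expr [Expr [Expr [Term [Factor [Factor [Prim n]] + [Prim c]]]] * [Term [Factor [Prim c]]]] * [Term [Factor [Factor [Prim c]] + [Prim n]]]]

3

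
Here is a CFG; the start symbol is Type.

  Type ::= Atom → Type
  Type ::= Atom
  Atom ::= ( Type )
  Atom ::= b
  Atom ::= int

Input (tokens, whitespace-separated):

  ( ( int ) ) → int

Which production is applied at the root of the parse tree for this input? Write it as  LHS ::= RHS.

[Type [Atom ( [Type [Atom ( [Type [Atom int]] )]] )] → [Type [Atom int]]]

Type ::= Atom → Type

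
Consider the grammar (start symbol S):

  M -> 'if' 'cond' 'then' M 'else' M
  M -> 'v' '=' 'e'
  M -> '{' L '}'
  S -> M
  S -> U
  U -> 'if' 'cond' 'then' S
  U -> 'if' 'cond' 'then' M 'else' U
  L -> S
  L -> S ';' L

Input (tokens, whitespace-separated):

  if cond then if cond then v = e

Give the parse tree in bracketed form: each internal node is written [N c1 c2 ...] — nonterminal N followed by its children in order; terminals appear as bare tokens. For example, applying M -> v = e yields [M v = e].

S
U
if cond then S
if cond then U
if cond then if cond then S
if cond then if cond then M
if cond then if cond then v = e

[S [U if cond then [S [U if cond then [S [M v = e]]]]]]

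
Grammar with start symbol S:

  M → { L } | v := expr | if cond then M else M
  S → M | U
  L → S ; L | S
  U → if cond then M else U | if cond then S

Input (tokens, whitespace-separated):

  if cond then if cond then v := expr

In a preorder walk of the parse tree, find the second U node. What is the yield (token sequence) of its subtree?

if cond then v := expr

[S [U if cond then [S [U if cond then [S [M v := expr]]]]]]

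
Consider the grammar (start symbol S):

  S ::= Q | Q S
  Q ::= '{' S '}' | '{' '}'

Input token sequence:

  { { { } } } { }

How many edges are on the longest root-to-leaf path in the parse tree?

6

[S [Q { [S [Q { [S [Q { }]] }]] }] [S [Q { }]]]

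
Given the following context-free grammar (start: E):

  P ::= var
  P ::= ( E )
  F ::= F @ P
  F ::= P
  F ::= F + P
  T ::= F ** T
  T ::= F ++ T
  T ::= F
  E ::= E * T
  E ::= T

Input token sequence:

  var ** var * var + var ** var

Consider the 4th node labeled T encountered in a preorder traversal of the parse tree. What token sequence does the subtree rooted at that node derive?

[E [E [T [F [P var]] ** [T [F [P var]]]]] * [T [F [F [P var]] + [P var]] ** [T [F [P var]]]]]

var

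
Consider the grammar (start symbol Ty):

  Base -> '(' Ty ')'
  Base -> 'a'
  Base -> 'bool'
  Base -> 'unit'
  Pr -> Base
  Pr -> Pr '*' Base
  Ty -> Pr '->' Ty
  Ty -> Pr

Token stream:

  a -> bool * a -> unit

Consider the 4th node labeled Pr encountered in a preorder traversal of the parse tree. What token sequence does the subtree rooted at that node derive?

[Ty [Pr [Base a]] -> [Ty [Pr [Pr [Base bool]] * [Base a]] -> [Ty [Pr [Base unit]]]]]

unit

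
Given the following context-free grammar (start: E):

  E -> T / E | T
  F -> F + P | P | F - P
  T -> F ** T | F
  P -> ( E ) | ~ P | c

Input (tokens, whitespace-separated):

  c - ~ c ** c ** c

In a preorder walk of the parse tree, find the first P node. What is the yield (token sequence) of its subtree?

c

[E [T [F [F [P c]] - [P ~ [P c]]] ** [T [F [P c]] ** [T [F [P c]]]]]]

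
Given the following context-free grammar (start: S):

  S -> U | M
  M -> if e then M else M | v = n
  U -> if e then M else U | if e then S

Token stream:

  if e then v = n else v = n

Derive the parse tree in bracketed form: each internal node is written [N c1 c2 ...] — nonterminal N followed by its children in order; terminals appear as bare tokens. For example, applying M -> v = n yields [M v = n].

[S [M if e then [M v = n] else [M v = n]]]

S
M
if e then M else M
if e then v = n else M
if e then v = n else v = n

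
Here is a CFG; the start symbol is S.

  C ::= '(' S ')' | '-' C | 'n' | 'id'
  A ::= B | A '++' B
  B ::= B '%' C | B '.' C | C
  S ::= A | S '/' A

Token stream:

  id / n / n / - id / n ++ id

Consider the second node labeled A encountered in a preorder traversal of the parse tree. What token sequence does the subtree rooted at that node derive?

[S [S [S [S [S [A [B [C id]]]] / [A [B [C n]]]] / [A [B [C n]]]] / [A [B [C - [C id]]]]] / [A [A [B [C n]]] ++ [B [C id]]]]

n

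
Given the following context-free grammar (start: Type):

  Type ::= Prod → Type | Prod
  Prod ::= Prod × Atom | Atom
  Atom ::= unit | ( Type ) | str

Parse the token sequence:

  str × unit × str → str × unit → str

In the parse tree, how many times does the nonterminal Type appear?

[Type [Prod [Prod [Prod [Atom str]] × [Atom unit]] × [Atom str]] → [Type [Prod [Prod [Atom str]] × [Atom unit]] → [Type [Prod [Atom str]]]]]

3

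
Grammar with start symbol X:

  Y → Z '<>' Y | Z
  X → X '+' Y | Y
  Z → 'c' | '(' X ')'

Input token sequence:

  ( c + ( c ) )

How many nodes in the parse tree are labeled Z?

[X [Y [Z ( [X [X [Y [Z c]]] + [Y [Z ( [X [Y [Z c]]] )]]] )]]]

4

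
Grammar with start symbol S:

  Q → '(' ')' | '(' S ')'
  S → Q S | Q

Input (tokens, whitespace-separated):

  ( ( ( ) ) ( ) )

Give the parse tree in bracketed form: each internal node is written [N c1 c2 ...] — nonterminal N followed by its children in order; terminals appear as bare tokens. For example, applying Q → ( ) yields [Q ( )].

S
Q
( S )
( Q S )
( ( S ) S )
( ( Q ) S )
( ( ( ) ) S )
( ( ( ) ) Q )
( ( ( ) ) ( ) )

[S [Q ( [S [Q ( [S [Q ( )]] )] [S [Q ( )]]] )]]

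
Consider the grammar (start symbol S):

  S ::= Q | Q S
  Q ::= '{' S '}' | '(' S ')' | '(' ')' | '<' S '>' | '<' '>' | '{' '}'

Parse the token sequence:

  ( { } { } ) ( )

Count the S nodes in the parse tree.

4

[S [Q ( [S [Q { }] [S [Q { }]]] )] [S [Q ( )]]]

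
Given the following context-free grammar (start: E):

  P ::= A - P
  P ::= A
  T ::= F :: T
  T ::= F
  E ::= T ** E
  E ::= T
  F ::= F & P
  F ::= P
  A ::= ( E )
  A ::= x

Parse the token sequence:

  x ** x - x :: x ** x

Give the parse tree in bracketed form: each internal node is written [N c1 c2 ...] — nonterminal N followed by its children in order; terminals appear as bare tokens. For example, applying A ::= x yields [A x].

[E [T [F [P [A x]]]] ** [E [T [F [P [A x] - [P [A x]]]] :: [T [F [P [A x]]]]] ** [E [T [F [P [A x]]]]]]]

E
T ** E
F ** E
P ** E
A ** E
x ** E
x ** T ** E
x ** F :: T ** E
x ** P :: T ** E
x ** A - P :: T ** E
x ** x - P :: T ** E
x ** x - A :: T ** E
x ** x - x :: T ** E
x ** x - x :: F ** E
x ** x - x :: P ** E
x ** x - x :: A ** E
x ** x - x :: x ** E
x ** x - x :: x ** T
x ** x - x :: x ** F
x ** x - x :: x ** P
x ** x - x :: x ** A
x ** x - x :: x ** x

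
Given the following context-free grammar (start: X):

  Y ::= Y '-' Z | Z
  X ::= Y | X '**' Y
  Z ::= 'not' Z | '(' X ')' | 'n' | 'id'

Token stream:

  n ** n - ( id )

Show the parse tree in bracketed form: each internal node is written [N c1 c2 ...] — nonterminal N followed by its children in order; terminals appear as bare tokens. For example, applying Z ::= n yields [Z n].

[X [X [Y [Z n]]] ** [Y [Y [Z n]] - [Z ( [X [Y [Z id]]] )]]]

X
X ** Y
Y ** Y
Z ** Y
n ** Y
n ** Y - Z
n ** Z - Z
n ** n - Z
n ** n - ( X )
n ** n - ( Y )
n ** n - ( Z )
n ** n - ( id )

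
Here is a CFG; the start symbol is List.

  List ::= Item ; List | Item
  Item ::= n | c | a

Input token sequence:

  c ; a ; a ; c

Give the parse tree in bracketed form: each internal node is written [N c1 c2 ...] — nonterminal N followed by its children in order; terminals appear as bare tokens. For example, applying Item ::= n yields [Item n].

List
Item ; List
c ; List
c ; Item ; List
c ; a ; List
c ; a ; Item ; List
c ; a ; a ; List
c ; a ; a ; Item
c ; a ; a ; c

[List [Item c] ; [List [Item a] ; [List [Item a] ; [List [Item c]]]]]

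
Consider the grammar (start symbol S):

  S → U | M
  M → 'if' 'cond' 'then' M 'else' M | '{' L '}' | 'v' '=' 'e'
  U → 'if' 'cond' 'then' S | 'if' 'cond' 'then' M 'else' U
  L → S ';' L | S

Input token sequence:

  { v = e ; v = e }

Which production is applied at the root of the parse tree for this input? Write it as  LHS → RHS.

[S [M { [L [S [M v = e]] ; [L [S [M v = e]]]] }]]

S → M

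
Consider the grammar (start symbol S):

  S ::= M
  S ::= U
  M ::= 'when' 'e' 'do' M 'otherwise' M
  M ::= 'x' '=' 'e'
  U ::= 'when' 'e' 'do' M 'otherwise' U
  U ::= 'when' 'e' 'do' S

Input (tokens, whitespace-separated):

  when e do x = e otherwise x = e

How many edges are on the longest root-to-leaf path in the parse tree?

3

[S [M when e do [M x = e] otherwise [M x = e]]]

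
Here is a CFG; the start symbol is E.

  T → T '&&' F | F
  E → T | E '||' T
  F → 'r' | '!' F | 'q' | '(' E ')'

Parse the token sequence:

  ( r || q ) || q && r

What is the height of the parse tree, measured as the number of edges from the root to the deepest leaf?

8

[E [E [T [F ( [E [E [T [F r]]] || [T [F q]]] )]]] || [T [T [F q]] && [F r]]]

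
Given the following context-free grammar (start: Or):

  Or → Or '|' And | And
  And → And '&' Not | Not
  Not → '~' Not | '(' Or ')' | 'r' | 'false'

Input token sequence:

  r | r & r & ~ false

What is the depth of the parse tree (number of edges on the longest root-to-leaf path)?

[Or [Or [And [Not r]]] | [And [And [And [Not r]] & [Not r]] & [Not ~ [Not false]]]]

5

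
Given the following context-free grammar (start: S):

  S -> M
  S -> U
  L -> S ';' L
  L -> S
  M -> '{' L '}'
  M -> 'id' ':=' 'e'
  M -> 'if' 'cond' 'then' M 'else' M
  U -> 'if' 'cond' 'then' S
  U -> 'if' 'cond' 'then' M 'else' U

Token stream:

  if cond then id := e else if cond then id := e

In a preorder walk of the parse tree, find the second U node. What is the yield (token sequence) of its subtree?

[S [U if cond then [M id := e] else [U if cond then [S [M id := e]]]]]

if cond then id := e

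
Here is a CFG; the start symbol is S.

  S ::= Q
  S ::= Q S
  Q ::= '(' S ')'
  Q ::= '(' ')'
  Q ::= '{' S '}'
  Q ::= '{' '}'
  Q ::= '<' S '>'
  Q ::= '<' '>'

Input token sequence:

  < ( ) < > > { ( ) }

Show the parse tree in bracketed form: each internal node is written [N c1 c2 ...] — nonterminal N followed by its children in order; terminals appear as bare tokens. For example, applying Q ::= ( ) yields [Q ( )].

[S [Q < [S [Q ( )] [S [Q < >]]] >] [S [Q { [S [Q ( )]] }]]]

S
Q S
< S > S
< Q S > S
< ( ) S > S
< ( ) Q > S
< ( ) < > > S
< ( ) < > > Q
< ( ) < > > { S }
< ( ) < > > { Q }
< ( ) < > > { ( ) }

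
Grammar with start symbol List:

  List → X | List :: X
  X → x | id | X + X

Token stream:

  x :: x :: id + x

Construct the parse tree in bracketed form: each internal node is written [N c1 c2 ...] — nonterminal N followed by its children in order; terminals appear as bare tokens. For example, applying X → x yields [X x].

[List [List [List [X x]] :: [X x]] :: [X [X id] + [X x]]]

List
List :: X
List :: X :: X
X :: X :: X
x :: X :: X
x :: x :: X
x :: x :: X + X
x :: x :: id + X
x :: x :: id + x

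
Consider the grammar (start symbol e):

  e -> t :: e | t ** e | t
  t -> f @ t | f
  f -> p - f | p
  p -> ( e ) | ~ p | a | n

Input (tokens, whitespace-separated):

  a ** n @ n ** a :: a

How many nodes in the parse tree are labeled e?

4

[e [t [f [p a]]] ** [e [t [f [p n]] @ [t [f [p n]]]] ** [e [t [f [p a]]] :: [e [t [f [p a]]]]]]]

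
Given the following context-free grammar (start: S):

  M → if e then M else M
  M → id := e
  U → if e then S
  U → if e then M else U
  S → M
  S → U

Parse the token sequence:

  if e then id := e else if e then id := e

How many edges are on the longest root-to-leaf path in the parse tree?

5

[S [U if e then [M id := e] else [U if e then [S [M id := e]]]]]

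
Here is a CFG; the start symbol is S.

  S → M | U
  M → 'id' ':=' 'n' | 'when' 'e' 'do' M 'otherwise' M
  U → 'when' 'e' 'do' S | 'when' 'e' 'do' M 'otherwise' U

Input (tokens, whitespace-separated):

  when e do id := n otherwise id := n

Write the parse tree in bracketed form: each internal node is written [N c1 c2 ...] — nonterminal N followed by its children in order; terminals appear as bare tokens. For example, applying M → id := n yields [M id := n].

S
M
when e do M otherwise M
when e do id := n otherwise M
when e do id := n otherwise id := n

[S [M when e do [M id := n] otherwise [M id := n]]]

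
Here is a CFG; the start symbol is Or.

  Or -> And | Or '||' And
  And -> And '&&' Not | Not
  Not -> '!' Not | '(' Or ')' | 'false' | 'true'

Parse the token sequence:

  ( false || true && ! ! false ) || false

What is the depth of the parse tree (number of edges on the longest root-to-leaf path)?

[Or [Or [And [Not ( [Or [Or [And [Not false]]] || [And [And [Not true]] && [Not ! [Not ! [Not false]]]]] )]]] || [And [Not false]]]

9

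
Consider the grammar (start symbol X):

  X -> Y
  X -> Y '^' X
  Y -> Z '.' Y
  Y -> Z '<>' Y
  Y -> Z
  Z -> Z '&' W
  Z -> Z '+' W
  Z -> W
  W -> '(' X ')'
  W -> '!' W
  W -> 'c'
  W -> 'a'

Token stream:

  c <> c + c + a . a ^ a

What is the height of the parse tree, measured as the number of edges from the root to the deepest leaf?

7

[X [Y [Z [W c]] <> [Y [Z [Z [Z [W c]] + [W c]] + [W a]] . [Y [Z [W a]]]]] ^ [X [Y [Z [W a]]]]]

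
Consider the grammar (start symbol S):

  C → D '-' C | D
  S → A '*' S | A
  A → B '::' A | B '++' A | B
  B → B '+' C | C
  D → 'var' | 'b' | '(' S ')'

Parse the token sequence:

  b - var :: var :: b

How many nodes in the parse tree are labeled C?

4

[S [A [B [C [D b] - [C [D var]]]] :: [A [B [C [D var]]] :: [A [B [C [D b]]]]]]]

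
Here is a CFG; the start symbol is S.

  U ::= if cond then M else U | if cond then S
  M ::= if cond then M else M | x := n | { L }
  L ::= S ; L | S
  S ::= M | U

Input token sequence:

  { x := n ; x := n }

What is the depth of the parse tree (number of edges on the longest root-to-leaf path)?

[S [M { [L [S [M x := n]] ; [L [S [M x := n]]]] }]]

6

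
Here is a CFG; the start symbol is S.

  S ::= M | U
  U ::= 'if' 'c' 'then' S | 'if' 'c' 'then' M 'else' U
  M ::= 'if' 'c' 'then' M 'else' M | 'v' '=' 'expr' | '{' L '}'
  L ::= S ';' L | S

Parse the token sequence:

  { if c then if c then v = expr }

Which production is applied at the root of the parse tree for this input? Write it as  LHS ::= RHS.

[S [M { [L [S [U if c then [S [U if c then [S [M v = expr]]]]]]] }]]

S ::= M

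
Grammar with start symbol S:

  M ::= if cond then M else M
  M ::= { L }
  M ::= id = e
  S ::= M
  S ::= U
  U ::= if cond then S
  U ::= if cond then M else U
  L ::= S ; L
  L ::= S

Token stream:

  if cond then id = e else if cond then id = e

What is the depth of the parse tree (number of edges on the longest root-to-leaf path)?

5

[S [U if cond then [M id = e] else [U if cond then [S [M id = e]]]]]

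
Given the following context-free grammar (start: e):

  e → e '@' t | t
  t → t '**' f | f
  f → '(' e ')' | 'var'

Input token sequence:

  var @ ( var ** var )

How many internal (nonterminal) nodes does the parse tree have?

11

[e [e [t [f var]]] @ [t [f ( [e [t [t [f var]] ** [f var]]] )]]]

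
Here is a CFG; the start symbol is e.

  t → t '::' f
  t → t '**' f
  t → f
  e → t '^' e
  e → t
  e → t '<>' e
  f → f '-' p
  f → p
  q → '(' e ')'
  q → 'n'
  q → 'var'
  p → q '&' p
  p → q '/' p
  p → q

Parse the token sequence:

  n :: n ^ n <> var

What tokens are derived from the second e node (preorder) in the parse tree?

[e [t [t [f [p [q n]]]] :: [f [p [q n]]]] ^ [e [t [f [p [q n]]]] <> [e [t [f [p [q var]]]]]]]

n <> var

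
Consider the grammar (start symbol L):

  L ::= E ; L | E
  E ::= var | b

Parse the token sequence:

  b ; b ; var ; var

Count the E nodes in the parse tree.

[L [E b] ; [L [E b] ; [L [E var] ; [L [E var]]]]]

4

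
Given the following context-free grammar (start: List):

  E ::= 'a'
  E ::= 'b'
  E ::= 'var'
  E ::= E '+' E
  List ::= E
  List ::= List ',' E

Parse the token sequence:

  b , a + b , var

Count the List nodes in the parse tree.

[List [List [List [E b]] , [E [E a] + [E b]]] , [E var]]

3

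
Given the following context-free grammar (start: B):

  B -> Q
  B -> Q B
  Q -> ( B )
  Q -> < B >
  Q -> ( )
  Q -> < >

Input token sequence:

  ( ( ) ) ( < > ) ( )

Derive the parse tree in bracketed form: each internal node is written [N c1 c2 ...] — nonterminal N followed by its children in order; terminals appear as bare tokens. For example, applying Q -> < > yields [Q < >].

B
Q B
( B ) B
( Q ) B
( ( ) ) B
( ( ) ) Q B
( ( ) ) ( B ) B
( ( ) ) ( Q ) B
( ( ) ) ( < > ) B
( ( ) ) ( < > ) Q
( ( ) ) ( < > ) ( )

[B [Q ( [B [Q ( )]] )] [B [Q ( [B [Q < >]] )] [B [Q ( )]]]]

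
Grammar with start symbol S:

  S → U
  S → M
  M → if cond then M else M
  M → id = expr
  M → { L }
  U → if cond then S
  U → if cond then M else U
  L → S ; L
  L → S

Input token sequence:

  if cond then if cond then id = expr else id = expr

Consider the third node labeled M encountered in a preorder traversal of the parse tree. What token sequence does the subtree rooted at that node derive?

[S [U if cond then [S [M if cond then [M id = expr] else [M id = expr]]]]]

id = expr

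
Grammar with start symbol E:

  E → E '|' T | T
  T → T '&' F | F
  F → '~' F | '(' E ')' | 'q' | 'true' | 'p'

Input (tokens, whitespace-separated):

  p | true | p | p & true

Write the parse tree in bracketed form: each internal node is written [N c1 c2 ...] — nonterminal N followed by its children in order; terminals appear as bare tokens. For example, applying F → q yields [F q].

[E [E [E [E [T [F p]]] | [T [F true]]] | [T [F p]]] | [T [T [F p]] & [F true]]]

E
E | T
E | T | T
E | T | T | T
T | T | T | T
F | T | T | T
p | T | T | T
p | F | T | T
p | true | T | T
p | true | F | T
p | true | p | T
p | true | p | T & F
p | true | p | F & F
p | true | p | p & F
p | true | p | p & true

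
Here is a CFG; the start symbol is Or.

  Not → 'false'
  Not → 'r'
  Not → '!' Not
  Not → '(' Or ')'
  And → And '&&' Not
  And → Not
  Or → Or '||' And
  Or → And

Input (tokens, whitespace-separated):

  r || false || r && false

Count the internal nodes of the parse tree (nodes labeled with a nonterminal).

11

[Or [Or [Or [And [Not r]]] || [And [Not false]]] || [And [And [Not r]] && [Not false]]]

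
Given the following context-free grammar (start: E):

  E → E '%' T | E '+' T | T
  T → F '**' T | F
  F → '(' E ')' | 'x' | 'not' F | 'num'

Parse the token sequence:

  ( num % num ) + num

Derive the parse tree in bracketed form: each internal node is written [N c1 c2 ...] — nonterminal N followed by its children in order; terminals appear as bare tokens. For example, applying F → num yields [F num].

E
E + T
T + T
F + T
( E ) + T
( E % T ) + T
( T % T ) + T
( F % T ) + T
( num % T ) + T
( num % F ) + T
( num % num ) + T
( num % num ) + F
( num % num ) + num

[E [E [T [F ( [E [E [T [F num]]] % [T [F num]]] )]]] + [T [F num]]]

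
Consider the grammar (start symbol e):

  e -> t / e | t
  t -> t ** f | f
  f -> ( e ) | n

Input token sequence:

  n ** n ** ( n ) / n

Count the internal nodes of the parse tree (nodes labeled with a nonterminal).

[e [t [t [t [f n]] ** [f n]] ** [f ( [e [t [f n]]] )]] / [e [t [f n]]]]

13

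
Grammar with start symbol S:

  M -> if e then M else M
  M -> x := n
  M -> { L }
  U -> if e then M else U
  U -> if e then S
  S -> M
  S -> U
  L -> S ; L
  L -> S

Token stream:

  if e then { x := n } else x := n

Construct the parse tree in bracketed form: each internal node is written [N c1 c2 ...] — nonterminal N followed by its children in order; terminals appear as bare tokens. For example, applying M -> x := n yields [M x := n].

[S [M if e then [M { [L [S [M x := n]]] }] else [M x := n]]]

S
M
if e then M else M
if e then { L } else M
if e then { S } else M
if e then { M } else M
if e then { x := n } else M
if e then { x := n } else x := n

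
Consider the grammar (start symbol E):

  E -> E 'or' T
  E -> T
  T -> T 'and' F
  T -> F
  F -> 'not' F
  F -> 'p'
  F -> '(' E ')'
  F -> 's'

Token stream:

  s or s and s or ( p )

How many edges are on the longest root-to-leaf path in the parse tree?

6

[E [E [E [T [F s]]] or [T [T [F s]] and [F s]]] or [T [F ( [E [T [F p]]] )]]]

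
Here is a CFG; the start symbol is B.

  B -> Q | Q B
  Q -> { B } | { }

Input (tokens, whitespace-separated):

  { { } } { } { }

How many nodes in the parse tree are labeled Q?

[B [Q { [B [Q { }]] }] [B [Q { }] [B [Q { }]]]]

4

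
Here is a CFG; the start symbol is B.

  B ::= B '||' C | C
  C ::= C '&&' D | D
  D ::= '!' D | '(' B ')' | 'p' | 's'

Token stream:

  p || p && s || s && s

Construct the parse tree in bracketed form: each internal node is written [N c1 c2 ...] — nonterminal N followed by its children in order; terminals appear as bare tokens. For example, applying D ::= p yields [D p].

B
B || C
B || C || C
C || C || C
D || C || C
p || C || C
p || C && D || C
p || D && D || C
p || p && D || C
p || p && s || C
p || p && s || C && D
p || p && s || D && D
p || p && s || s && D
p || p && s || s && s

[B [B [B [C [D p]]] || [C [C [D p]] && [D s]]] || [C [C [D s]] && [D s]]]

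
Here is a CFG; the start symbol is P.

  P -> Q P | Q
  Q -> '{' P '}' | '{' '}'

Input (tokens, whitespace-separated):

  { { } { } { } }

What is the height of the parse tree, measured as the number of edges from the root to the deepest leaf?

[P [Q { [P [Q { }] [P [Q { }] [P [Q { }]]]] }]]

6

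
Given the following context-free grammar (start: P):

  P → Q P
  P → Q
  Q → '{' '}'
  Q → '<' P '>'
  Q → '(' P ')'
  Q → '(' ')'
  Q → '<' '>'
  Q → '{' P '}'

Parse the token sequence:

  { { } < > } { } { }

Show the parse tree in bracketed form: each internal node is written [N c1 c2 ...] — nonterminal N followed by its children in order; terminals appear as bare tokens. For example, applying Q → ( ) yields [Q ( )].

P
Q P
{ P } P
{ Q P } P
{ { } P } P
{ { } Q } P
{ { } < > } P
{ { } < > } Q P
{ { } < > } { } P
{ { } < > } { } Q
{ { } < > } { } { }

[P [Q { [P [Q { }] [P [Q < >]]] }] [P [Q { }] [P [Q { }]]]]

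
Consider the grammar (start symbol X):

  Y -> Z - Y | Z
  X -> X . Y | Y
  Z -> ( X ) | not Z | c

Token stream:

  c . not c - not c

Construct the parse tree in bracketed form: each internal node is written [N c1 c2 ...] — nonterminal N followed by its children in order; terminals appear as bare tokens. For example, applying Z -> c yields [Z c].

X
X . Y
Y . Y
Z . Y
c . Y
c . Z - Y
c . not Z - Y
c . not c - Y
c . not c - Z
c . not c - not Z
c . not c - not c

[X [X [Y [Z c]]] . [Y [Z not [Z c]] - [Y [Z not [Z c]]]]]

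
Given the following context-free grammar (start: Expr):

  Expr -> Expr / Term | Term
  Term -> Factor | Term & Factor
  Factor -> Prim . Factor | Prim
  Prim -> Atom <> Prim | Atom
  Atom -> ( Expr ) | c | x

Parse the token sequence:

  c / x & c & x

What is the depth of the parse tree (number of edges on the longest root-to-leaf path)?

[Expr [Expr [Term [Factor [Prim [Atom c]]]]] / [Term [Term [Term [Factor [Prim [Atom x]]]] & [Factor [Prim [Atom c]]]] & [Factor [Prim [Atom x]]]]]

7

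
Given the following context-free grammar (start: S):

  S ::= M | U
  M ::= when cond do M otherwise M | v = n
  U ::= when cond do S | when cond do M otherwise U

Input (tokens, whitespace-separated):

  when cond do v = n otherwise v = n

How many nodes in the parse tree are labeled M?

[S [M when cond do [M v = n] otherwise [M v = n]]]

3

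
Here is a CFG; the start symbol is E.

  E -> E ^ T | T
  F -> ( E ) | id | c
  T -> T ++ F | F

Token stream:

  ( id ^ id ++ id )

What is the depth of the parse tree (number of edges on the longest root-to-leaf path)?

7

[E [T [F ( [E [E [T [F id]]] ^ [T [T [F id]] ++ [F id]]] )]]]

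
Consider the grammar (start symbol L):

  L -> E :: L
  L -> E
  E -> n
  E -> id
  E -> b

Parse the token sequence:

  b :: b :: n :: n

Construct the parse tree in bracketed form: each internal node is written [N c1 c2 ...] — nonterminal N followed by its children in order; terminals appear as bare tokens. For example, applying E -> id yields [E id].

[L [E b] :: [L [E b] :: [L [E n] :: [L [E n]]]]]

L
E :: L
b :: L
b :: E :: L
b :: b :: L
b :: b :: E :: L
b :: b :: n :: L
b :: b :: n :: E
b :: b :: n :: n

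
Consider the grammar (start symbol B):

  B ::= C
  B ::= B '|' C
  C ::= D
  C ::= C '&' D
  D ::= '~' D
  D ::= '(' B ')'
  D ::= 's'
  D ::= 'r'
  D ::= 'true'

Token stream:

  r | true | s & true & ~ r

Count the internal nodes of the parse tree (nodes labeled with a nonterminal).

14

[B [B [B [C [D r]]] | [C [D true]]] | [C [C [C [D s]] & [D true]] & [D ~ [D r]]]]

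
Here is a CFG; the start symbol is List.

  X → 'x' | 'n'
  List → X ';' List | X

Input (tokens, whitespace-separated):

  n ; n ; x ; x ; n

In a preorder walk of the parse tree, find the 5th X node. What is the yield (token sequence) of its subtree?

[List [X n] ; [List [X n] ; [List [X x] ; [List [X x] ; [List [X n]]]]]]

n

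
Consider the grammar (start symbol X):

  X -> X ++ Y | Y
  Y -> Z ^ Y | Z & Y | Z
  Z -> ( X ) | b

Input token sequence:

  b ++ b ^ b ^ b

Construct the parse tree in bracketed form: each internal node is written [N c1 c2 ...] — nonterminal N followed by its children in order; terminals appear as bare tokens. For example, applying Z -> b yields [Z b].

[X [X [Y [Z b]]] ++ [Y [Z b] ^ [Y [Z b] ^ [Y [Z b]]]]]

X
X ++ Y
Y ++ Y
Z ++ Y
b ++ Y
b ++ Z ^ Y
b ++ b ^ Y
b ++ b ^ Z ^ Y
b ++ b ^ b ^ Y
b ++ b ^ b ^ Z
b ++ b ^ b ^ b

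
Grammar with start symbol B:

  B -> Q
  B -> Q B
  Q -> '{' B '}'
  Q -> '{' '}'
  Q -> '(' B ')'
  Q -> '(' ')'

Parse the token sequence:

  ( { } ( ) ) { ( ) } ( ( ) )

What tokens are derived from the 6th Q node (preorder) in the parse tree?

[B [Q ( [B [Q { }] [B [Q ( )]]] )] [B [Q { [B [Q ( )]] }] [B [Q ( [B [Q ( )]] )]]]]

( ( ) )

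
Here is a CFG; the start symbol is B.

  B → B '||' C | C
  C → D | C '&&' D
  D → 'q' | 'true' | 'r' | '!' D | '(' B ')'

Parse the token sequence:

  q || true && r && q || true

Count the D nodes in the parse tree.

[B [B [B [C [D q]]] || [C [C [C [D true]] && [D r]] && [D q]]] || [C [D true]]]

5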